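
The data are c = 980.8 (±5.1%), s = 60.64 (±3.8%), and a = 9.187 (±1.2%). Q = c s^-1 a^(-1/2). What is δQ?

Products/powers → add relative errors in quadrature, weighted by exponent:
  (1·δc/c)² = (1×0.0510)² = 0.00260;  (-1·δs/s)² = (-1×0.0380)² = 0.00144;  (−½·δa/a)² = (-0.5×0.0120)² = 3.6e-05
δQ/Q = √(0.00408) = 0.0639
Q = 5.336, so δQ = 0.0639 × 5.336 = 0.341.

0.341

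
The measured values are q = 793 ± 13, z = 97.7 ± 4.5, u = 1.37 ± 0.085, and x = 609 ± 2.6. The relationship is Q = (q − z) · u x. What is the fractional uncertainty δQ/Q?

Let w = q − z = 695. δw = √(δq² + δz²) = √(169 + 20.2) = 13.8, so δw/w = 0.0198.
Q is then a monomial in w, u, x:
δQ/Q = √((δw/w)² + (1·δu/u)² + (1·δx/x)²) = √(0.000391 + 0.00385 + 1.82e-05) = 0.0653

0.0653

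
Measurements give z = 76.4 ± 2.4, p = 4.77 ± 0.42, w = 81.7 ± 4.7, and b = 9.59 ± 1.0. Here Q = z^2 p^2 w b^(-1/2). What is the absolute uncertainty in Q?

7.09e+05

Q is a product of powers, so relative uncertainties combine in quadrature:
  (2·δz/z)² = (2×0.0314)² = 0.00395;  (2·δp/p)² = (2×0.0881)² = 0.0310;  (1·δw/w)² = (1×0.0575)² = 0.00331;  (−½·δb/b)² = (-0.5×0.104)² = 0.00272
δQ/Q = √(0.0410) = 0.202
Q = 3.5e+06, so δQ = 0.202 × 3.5e+06 = 7.09e+05.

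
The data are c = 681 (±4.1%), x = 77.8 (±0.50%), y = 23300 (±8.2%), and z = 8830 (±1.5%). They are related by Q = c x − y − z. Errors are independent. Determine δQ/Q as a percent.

13.9%

Let p = c·x = 53000. δp/p = √((1·δc/c)² + (1·δx/x)²) = √(0.00168 + 2.5e-05) = 0.0413, so δp = 2190.
Q = p − y − z: δQ = √(δp² + δy² + δz²) = √(4.79e+06 + 3.65e+06 + 17500) = 2910
Q = 20900, so δQ/Q = 2910/20900 = 0.139.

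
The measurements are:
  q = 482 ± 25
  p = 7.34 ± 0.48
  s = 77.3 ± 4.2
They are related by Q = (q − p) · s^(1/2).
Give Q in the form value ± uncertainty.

4170 ± 247

Let u = q − p = 475. δu = √(δq² + δp²) = √(625 + 0.230) = 25.0, so δu/u = 0.0527.
Q is then a monomial in u, s:
δQ/Q = √((δu/u)² + (½·δs/s)²) = √(0.00278 + 0.000738) = 0.0593
Q = 4170, so δQ = 0.0593 × 4170 = 247.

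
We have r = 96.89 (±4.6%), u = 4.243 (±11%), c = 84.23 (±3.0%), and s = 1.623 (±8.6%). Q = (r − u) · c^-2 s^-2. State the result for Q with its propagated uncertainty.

0.004957 ± 0.000934

Let w = r − u = 92.65. δw = √(δr² + δu²) = √(19.9 + 0.218) = 4.48, so δw/w = 0.0484.
Q is then a monomial in w, c, s:
δQ/Q = √((δw/w)² + (-2·δc/c)² + (-2·δs/s)²) = √(0.00234 + 0.00360 + 0.0296) = 0.188
Q = 0.004957, so δQ = 0.188 × 0.004957 = 0.000934.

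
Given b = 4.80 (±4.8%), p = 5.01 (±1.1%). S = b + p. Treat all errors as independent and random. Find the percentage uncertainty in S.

2.41%

Absolute uncertainties add in quadrature for a linear combination:
  (δb)² = 0.0531;  (δp)² = 0.00304
δS = √(0.0561) = 0.237
S = 9.81, so δS/S = 0.237/9.81 = 0.0241.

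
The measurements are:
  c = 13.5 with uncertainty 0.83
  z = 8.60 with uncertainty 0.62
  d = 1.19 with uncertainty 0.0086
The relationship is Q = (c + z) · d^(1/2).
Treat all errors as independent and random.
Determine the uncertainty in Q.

Let u = c + z = 22.1. δu = √(δc² + δz²) = √(0.689 + 0.384) = 1.04, so δu/u = 0.0469.
Q is then a monomial in u, d:
δQ/Q = √((δu/u)² + (½·δd/d)²) = √(0.00220 + 1.31e-05) = 0.0470
Q = 24.1, so δQ = 0.0470 × 24.1 = 1.13.

1.13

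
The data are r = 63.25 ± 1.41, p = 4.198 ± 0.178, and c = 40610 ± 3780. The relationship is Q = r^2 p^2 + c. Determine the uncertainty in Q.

7740

Let w = r^2·p^2 = 70500. δw/w = √((2·δr/r)² + (2·δp/p)²) = √(0.00199 + 0.00719) = 0.0958, so δw = 6750.
Q = w + c: δQ = √(δw² + δc²) = √(4.56e+07 + 1.43e+07) = 7740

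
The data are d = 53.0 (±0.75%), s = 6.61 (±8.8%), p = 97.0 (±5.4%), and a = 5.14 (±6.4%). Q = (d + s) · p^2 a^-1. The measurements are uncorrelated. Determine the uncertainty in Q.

Let u = d + s = 59.6. δu = √(δd² + δs²) = √(0.158 + 0.338) = 0.705, so δu/u = 0.0118.
Q is then a monomial in u, p, a:
δQ/Q = √((δu/u)² + (2·δp/p)² + (-1·δa/a)²) = √(0.000140 + 0.0117 + 0.00410) = 0.126
Q = 1.09e+05, so δQ = 0.126 × 1.09e+05 = 13800.

13800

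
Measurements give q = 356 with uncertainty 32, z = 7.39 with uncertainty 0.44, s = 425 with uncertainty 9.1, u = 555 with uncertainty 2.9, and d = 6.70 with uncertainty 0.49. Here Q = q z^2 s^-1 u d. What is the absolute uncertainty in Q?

28500

Each factor contributes (exponent × relative error)² to (δQ/Q)²:
  (1·δq/q)² = (1×0.0899)² = 0.00808;  (2·δz/z)² = (2×0.0595)² = 0.0142;  (-1·δs/s)² = (-1×0.0214)² = 0.000458;  (1·δu/u)² = (1×0.00523)² = 2.73e-05;  (1·δd/d)² = (1×0.0731)² = 0.00535
δQ/Q = √(0.0281) = 0.168
Q = 1.7e+05, so δQ = 0.168 × 1.7e+05 = 28500.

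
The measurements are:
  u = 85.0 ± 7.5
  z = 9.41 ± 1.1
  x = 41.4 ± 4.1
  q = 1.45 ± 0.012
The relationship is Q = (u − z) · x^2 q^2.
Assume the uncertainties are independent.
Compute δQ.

Let w = u − z = 75.6. δw = √(δu² + δz²) = √(56.2 + 1.21) = 7.58, so δw/w = 0.100.
Q is then a monomial in w, x, q:
δQ/Q = √((δw/w)² + (2·δx/x)² + (2·δq/q)²) = √(0.0101 + 0.0392 + 0.000274) = 0.223
Q = 2.72e+05, so δQ = 0.223 × 2.72e+05 = 60600.

60600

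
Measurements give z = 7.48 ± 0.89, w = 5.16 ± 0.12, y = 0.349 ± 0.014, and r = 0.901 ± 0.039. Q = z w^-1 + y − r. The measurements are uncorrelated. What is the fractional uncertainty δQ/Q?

0.201

Let p = z·w^-1 = 1.45. δp/p = √((1·δz/z)² + (-1·δw/w)²) = √(0.0142 + 0.000541) = 0.121, so δp = 0.176.
Q = p + y − r: δQ = √(δp² + δy² + δr²) = √(0.0309 + 0.000196 + 0.00152) = 0.181
Q = 0.898, so δQ/Q = 0.181/0.898 = 0.201.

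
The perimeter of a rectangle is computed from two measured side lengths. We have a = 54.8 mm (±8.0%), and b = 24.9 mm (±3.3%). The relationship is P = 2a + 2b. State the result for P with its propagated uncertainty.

For a sum/difference, combine absolute errors in quadrature:
  (2·δa)² = 76.9;  (2·δb)² = 2.70
δP = √(79.6) = 8.92 mm
P = 159 mm.

159 ± 8.92 mm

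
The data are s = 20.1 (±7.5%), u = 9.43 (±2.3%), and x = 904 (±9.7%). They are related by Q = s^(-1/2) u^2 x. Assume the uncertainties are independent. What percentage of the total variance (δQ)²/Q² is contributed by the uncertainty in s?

(δQ/Q)² = (−½·δs/s)² + (2·δu/u)² + (1·δx/x)²
  s term: (-0.5×0.0750)² = 0.00141
  u term: (2×0.0230)² = 0.00212
  x term: (1×0.0970)² = 0.00941
Total = 0.0129. Share from s = 0.00141/0.0129 = 0.109.

10.9%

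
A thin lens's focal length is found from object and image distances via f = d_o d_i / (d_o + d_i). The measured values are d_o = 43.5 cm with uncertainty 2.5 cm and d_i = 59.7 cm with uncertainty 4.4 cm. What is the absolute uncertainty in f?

∂f/∂d_o = (d_i/(d_o+d_i))² = 0.335;  ∂f/∂d_i = (d_o/(d_o+d_i))² = 0.178
δf = √((∂f/∂d_o · δd_o)² + (∂f/∂d_i · δd_i)²) = √(0.700 + 0.611) = 1.15 cm

1.15 cm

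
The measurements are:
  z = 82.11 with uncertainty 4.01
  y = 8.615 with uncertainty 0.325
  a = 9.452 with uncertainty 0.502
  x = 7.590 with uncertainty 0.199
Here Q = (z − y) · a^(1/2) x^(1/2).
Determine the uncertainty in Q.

Let u = z − y = 73.50. δu = √(δz² + δy²) = √(16.1 + 0.106) = 4.02, so δu/u = 0.0547.
Q is then a monomial in u, a, x:
δQ/Q = √((δu/u)² + (½·δa/a)² + (½·δx/x)²) = √(0.00300 + 0.000705 + 0.000172) = 0.0622
Q = 622.5, so δQ = 0.0622 × 622.5 = 38.7.

38.7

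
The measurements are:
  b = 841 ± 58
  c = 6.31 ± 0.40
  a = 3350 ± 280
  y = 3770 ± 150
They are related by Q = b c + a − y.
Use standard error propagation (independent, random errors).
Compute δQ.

Let p = b·c = 5310. δp/p = √((1·δb/b)² + (1·δc/c)²) = √(0.00476 + 0.00402) = 0.0937, so δp = 497.
Q = p + a − y: δQ = √(δp² + δa² + δy²) = √(2.47e+05 + 78400 + 22500) = 590

590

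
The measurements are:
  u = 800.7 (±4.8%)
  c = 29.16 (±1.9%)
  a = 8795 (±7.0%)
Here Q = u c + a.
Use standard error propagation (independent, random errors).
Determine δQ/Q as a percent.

Let p = u·c = 23350. δp/p = √((1·δu/u)² + (1·δc/c)²) = √(0.00230 + 0.000361) = 0.0516, so δp = 1210.
Q = p + a: δQ = √(δp² + δa²) = √(1.45e+06 + 3.79e+05) = 1350
Q = 32140, so δQ/Q = 1350/32140 = 0.0421.

4.21%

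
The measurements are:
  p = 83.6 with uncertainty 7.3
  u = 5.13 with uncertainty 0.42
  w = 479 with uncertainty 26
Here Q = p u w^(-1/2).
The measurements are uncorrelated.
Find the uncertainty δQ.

Since Q is a product/quotient, work with relative uncertainties:
  (1·δp/p)² = (1×0.0873)² = 0.00762;  (1·δu/u)² = (1×0.0819)² = 0.00670;  (−½·δw/w)² = (-0.5×0.0543)² = 0.000737
δQ/Q = √(0.0151) = 0.123
Q = 19.6, so δQ = 0.123 × 19.6 = 2.41.

2.41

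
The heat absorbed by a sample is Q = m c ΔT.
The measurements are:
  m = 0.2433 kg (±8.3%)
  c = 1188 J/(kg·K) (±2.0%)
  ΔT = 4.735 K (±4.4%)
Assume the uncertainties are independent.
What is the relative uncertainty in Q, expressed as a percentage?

For a monomial Q ∝ m, c, ΔT, fractional errors add in quadrature:
  (1·δm/m)² = (1×0.0830)² = 0.00689;  (1·δc/c)² = (1×0.0200)² = 0.000400;  (1·δΔT/ΔT)² = (1×0.0440)² = 0.00194
δQ/Q = √(0.00923) = 0.0960

9.60%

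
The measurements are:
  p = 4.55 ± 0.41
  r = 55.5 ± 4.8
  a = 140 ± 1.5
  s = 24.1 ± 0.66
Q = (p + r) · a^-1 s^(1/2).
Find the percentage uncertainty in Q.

8.21%

Let u = p + r = 60.0. δu = √(δp² + δr²) = √(0.168 + 23.0) = 4.82, so δu/u = 0.0802.
Q is then a monomial in u, a, s:
δQ/Q = √((δu/u)² + (-1·δa/a)² + (½·δs/s)²) = √(0.00644 + 0.000115 + 0.000187) = 0.0821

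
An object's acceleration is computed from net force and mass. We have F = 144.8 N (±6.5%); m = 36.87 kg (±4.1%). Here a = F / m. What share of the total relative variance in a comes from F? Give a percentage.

(δa/a)² = (1·δF/F)² + (-1·δm/m)²
  F term: (1×0.0650)² = 0.00423
  m term: (-1×0.0410)² = 0.00168
Total = 0.00591. Share from F = 0.00423/0.00591 = 0.715.

71.5%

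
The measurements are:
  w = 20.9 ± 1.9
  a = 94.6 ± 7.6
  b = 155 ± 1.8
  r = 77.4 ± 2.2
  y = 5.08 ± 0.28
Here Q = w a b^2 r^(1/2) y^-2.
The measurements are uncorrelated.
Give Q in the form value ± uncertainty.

Q is a product of powers, so relative uncertainties combine in quadrature:
  (1·δw/w)² = (1×0.0909)² = 0.00826;  (1·δa/a)² = (1×0.0803)² = 0.00645;  (2·δb/b)² = (2×0.0116)² = 0.000539;  (½·δr/r)² = (0.5×0.0284)² = 0.000202;  (-2·δy/y)² = (-2×0.0551)² = 0.0122
δQ/Q = √(0.0276) = 0.166
Q = 1.62e+07, so δQ = 0.166 × 1.62e+07 = 2.69e+06.

(1.62 ± 0.269) × 10^7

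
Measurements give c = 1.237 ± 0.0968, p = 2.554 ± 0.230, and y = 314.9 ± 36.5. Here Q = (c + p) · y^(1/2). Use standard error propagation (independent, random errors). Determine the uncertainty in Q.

Let u = c + p = 3.791. δu = √(δc² + δp²) = √(0.00937 + 0.0529) = 0.250, so δu/u = 0.0658.
Q is then a monomial in u, y:
δQ/Q = √((δu/u)² + (½·δy/y)²) = √(0.00433 + 0.00336) = 0.0877
Q = 67.27, so δQ = 0.0877 × 67.27 = 5.90.

5.90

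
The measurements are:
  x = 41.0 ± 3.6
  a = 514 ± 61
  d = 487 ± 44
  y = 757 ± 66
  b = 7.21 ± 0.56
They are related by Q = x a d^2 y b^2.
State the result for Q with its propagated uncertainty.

(1.97 ± 0.577) × 10^14

Products/powers → add relative errors in quadrature, weighted by exponent:
  (1·δx/x)² = (1×0.0878)² = 0.00771;  (1·δa/a)² = (1×0.119)² = 0.0141;  (2·δd/d)² = (2×0.0903)² = 0.0327;  (1·δy/y)² = (1×0.0872)² = 0.00760;  (2·δb/b)² = (2×0.0777)² = 0.0241
δQ/Q = √(0.0862) = 0.294
Q = 1.97e+14, so δQ = 0.294 × 1.97e+14 = 5.77e+13.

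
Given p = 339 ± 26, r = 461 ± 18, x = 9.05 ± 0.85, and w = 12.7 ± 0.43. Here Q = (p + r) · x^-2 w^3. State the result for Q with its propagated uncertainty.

20000 ± 4350

Let u = p + r = 800. δu = √(δp² + δr²) = √(676 + 324) = 31.6, so δu/u = 0.0395.
Q is then a monomial in u, x, w:
δQ/Q = √((δu/u)² + (-2·δx/x)² + (3·δw/w)²) = √(0.00156 + 0.0353 + 0.0103) = 0.217
Q = 20000, so δQ = 0.217 × 20000 = 4350.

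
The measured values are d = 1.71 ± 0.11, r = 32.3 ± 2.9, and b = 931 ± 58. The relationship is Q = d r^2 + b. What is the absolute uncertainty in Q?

Let p = d·r^2 = 1780. δp/p = √((1·δd/d)² + (2·δr/r)²) = √(0.00414 + 0.0322) = 0.191, so δp = 340.
Q = p + b: δQ = √(δp² + δb²) = √(1.16e+05 + 3360) = 345

345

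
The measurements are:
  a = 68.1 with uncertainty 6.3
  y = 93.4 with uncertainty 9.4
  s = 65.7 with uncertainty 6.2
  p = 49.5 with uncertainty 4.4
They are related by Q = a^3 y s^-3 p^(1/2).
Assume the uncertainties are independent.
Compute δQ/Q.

Since Q is a product/quotient, work with relative uncertainties:
  (3·δa/a)² = (3×0.0925)² = 0.0770;  (1·δy/y)² = (1×0.101)² = 0.0101;  (-3·δs/s)² = (-3×0.0944)² = 0.0801;  (½·δp/p)² = (0.5×0.0889)² = 0.00198
δQ/Q = √(0.169) = 0.411

0.411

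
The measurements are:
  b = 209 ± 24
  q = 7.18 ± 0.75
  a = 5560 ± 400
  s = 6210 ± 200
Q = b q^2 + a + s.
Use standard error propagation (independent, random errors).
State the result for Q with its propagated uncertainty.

22500 ± 2610

Let p = b·q^2 = 10800. δp/p = √((1·δb/b)² + (2·δq/q)²) = √(0.0132 + 0.0436) = 0.238, so δp = 2570.
Q = p + a + s: δQ = √(δp² + δa² + δs²) = √(6.6e+06 + 1.6e+05 + 40000) = 2610
Q = 22500.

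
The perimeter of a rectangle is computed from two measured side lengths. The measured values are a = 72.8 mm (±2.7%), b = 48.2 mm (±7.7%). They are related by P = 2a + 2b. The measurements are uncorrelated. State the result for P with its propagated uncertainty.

242 ± 8.40 mm

Each term contributes (cᵢ δxᵢ)² to (δP)²:
  (2·δa)² = 15.5;  (2·δb)² = 55.1
δP = √(70.6) = 8.40 mm
P = 242 mm.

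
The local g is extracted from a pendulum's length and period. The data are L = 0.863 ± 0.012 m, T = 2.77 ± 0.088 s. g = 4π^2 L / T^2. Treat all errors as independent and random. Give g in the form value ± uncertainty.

Relative error in a monomial: (δg/g)² = Σ (nᵢ · δxᵢ/xᵢ)².
  (1·δL/L)² = (1×0.0139)² = 0.000193;  (-2·δT/T)² = (-2×0.0318)² = 0.00404
δg/g = √(0.00423) = 0.0650
g = 4.44 m/s^2, so δg = 0.0650 × 4.44 = 0.289 m/s^2.

4.44 ± 0.289 m/s^2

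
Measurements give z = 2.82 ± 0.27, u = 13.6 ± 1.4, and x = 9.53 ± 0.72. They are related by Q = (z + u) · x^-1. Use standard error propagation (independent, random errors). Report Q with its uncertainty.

1.72 ± 0.198

Let w = z + u = 16.4. δw = √(δz² + δu²) = √(0.0729 + 1.96) = 1.43, so δw/w = 0.0868.
Q is then a monomial in w, x:
δQ/Q = √((δw/w)² + (-1·δx/x)²) = √(0.00754 + 0.00571) = 0.115
Q = 1.72, so δQ = 0.115 × 1.72 = 0.198.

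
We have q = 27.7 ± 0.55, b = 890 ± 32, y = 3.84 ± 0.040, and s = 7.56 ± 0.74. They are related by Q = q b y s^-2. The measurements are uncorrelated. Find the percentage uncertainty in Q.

For a monomial Q ∝ q, b, y, s^-2, fractional errors add in quadrature:
  (1·δq/q)² = (1×0.0199)² = 0.000394;  (1·δb/b)² = (1×0.0360)² = 0.00129;  (1·δy/y)² = (1×0.0104)² = 0.000109;  (-2·δs/s)² = (-2×0.0979)² = 0.0383
δQ/Q = √(0.0401) = 0.200

20.0%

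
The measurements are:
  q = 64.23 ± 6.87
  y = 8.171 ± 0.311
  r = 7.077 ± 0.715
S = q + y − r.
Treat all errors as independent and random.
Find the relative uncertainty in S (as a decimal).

0.106

For a sum/difference, combine absolute errors in quadrature:
  (δq)² = 47.2;  (δy)² = 0.0967;  (δr)² = 0.511
δS = √(47.8) = 6.91
S = 65.32, so δS/S = 6.91/65.32 = 0.106.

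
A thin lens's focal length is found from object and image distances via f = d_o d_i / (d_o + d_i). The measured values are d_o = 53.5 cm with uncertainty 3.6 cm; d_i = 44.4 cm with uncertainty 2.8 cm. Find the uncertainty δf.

∂f/∂d_o = (d_i/(d_o+d_i))² = 0.206;  ∂f/∂d_i = (d_o/(d_o+d_i))² = 0.299
δf = √((∂f/∂d_o · δd_o)² + (∂f/∂d_i · δd_i)²) = √(0.548 + 0.699) = 1.12 cm

1.12 cm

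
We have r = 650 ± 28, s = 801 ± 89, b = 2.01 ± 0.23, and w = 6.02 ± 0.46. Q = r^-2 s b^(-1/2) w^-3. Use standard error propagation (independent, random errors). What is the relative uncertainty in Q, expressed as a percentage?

For a monomial Q ∝ r^-2, s, b^(-1/2), w^-3, fractional errors add in quadrature:
  (-2·δr/r)² = (-2×0.0431)² = 0.00742;  (1·δs/s)² = (1×0.111)² = 0.0123;  (−½·δb/b)² = (-0.5×0.114)² = 0.00327;  (-3·δw/w)² = (-3×0.0764)² = 0.0525
δQ/Q = √(0.0756) = 0.275

27.5%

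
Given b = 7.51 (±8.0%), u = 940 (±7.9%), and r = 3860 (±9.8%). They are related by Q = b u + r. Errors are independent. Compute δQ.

Let p = b·u = 7060. δp/p = √((1·δb/b)² + (1·δu/u)²) = √(0.00640 + 0.00624) = 0.112, so δp = 794.
Q = p + r: δQ = √(δp² + δr²) = √(6.3e+05 + 1.43e+05) = 879

879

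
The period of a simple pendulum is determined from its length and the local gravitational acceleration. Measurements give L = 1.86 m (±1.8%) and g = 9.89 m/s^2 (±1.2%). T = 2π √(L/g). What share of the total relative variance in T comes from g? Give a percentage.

30.8%

(δT/T)² = (½·δL/L)² + (−½·δg/g)²
  L term: (0.5×0.0180)² = 8.1e-05
  g term: (-0.5×0.0120)² = 3.6e-05
Total = 0.000117. Share from g = 3.6e-05/0.000117 = 0.308.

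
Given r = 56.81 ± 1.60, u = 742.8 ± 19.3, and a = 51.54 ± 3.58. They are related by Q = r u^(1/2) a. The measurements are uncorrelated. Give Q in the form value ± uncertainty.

79800 ± 6070

Products/powers → add relative errors in quadrature, weighted by exponent:
  (1·δr/r)² = (1×0.0282)² = 0.000793;  (½·δu/u)² = (0.5×0.0260)² = 0.000169;  (1·δa/a)² = (1×0.0695)² = 0.00482
δQ/Q = √(0.00579) = 0.0761
Q = 79800, so δQ = 0.0761 × 79800 = 6070.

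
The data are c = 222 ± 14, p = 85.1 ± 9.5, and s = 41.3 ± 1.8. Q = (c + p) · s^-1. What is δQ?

Let u = c + p = 307. δu = √(δc² + δp²) = √(196 + 90.2) = 16.9, so δu/u = 0.0551.
Q is then a monomial in u, s:
δQ/Q = √((δu/u)² + (-1·δs/s)²) = √(0.00304 + 0.00190) = 0.0702
Q = 7.44, so δQ = 0.0702 × 7.44 = 0.522.

0.522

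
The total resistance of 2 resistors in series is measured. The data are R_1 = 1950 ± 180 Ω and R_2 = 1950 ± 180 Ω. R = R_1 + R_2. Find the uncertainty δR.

Absolute uncertainties add in quadrature for a linear combination:
  (δR_1)² = 32400;  (δR_2)² = 32400
δR = √(64800) = 255 Ω

255 Ω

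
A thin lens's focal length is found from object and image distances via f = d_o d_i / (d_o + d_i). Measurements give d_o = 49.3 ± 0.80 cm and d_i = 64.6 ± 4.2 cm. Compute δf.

0.828 cm

∂f/∂d_o = (d_i/(d_o+d_i))² = 0.322;  ∂f/∂d_i = (d_o/(d_o+d_i))² = 0.187
δf = √((∂f/∂d_o · δd_o)² + (∂f/∂d_i · δd_i)²) = √(0.0662 + 0.619) = 0.828 cm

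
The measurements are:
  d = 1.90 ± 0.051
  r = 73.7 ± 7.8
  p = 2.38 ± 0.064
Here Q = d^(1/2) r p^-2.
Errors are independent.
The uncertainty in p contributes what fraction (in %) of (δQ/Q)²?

20.3%

(δQ/Q)² = (½·δd/d)² + (1·δr/r)² + (-2·δp/p)²
  d term: (0.5×0.0268)² = 0.000180
  r term: (1×0.106)² = 0.0112
  p term: (-2×0.0269)² = 0.00289
Total = 0.0143. Share from p = 0.00289/0.0143 = 0.203.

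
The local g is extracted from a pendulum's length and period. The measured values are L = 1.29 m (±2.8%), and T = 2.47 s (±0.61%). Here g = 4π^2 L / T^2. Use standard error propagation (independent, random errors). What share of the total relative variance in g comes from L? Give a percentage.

84.0%

(δg/g)² = (1·δL/L)² + (-2·δT/T)²
  L term: (1×0.0280)² = 0.000784
  T term: (-2×0.00610)² = 0.000149
Total = 0.000933. Share from L = 0.000784/0.000933 = 0.840.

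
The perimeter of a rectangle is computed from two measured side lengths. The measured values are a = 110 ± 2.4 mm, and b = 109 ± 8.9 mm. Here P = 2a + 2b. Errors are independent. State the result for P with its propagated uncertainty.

438 ± 18.4 mm

For a sum/difference, combine absolute errors in quadrature:
  (2·δa)² = 23.0;  (2·δb)² = 317
δP = √(340) = 18.4 mm
P = 438 mm.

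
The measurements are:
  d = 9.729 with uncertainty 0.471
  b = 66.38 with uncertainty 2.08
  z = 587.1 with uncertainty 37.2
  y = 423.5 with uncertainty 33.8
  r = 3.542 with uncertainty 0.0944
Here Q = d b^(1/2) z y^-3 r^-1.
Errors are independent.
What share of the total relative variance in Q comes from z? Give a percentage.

6.21%

(δQ/Q)² = (1·δd/d)² + (½·δb/b)² + (1·δz/z)² + (-3·δy/y)² + (-1·δr/r)²
  d term: (1×0.0484)² = 0.00234
  b term: (0.5×0.0313)² = 0.000245
  z term: (1×0.0634)² = 0.00401
  y term: (-3×0.0798)² = 0.0573
  r term: (-1×0.0267)² = 0.000710
Total = 0.0646. Share from z = 0.00401/0.0646 = 0.0621.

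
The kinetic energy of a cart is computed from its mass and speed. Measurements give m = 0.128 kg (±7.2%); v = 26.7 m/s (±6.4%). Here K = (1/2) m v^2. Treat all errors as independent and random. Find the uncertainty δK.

Products/powers → add relative errors in quadrature, weighted by exponent:
  (1·δm/m)² = (1×0.0720)² = 0.00518;  (2·δv/v)² = (2×0.0640)² = 0.0164
δK/K = √(0.0216) = 0.147
K = 45.6 J, so δK = 0.147 × 45.6 = 6.70 J.

6.70 J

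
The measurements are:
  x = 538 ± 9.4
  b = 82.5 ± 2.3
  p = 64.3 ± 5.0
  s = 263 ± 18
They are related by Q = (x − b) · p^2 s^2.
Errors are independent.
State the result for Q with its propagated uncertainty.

Let u = x − b = 456. δu = √(δx² + δb²) = √(88.4 + 5.29) = 9.68, so δu/u = 0.0212.
Q is then a monomial in u, p, s:
δQ/Q = √((δu/u)² + (2·δp/p)² + (2·δs/s)²) = √(0.000451 + 0.0242 + 0.0187) = 0.208
Q = 1.3e+11, so δQ = 0.208 × 1.3e+11 = 2.71e+10.

(1.30 ± 0.271) × 10^11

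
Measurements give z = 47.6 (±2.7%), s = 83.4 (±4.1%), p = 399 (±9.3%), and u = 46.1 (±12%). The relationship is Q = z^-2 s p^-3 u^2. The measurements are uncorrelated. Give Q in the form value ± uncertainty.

(1.23 ± 0.461) × 10^-6

Since Q is a product/quotient, work with relative uncertainties:
  (-2·δz/z)² = (-2×0.0270)² = 0.00292;  (1·δs/s)² = (1×0.0410)² = 0.00168;  (-3·δp/p)² = (-3×0.0930)² = 0.0778;  (2·δu/u)² = (2×0.120)² = 0.0576
δQ/Q = √(0.140) = 0.374
Q = 1.23e-06, so δQ = 0.374 × 1.23e-06 = 4.61e-07.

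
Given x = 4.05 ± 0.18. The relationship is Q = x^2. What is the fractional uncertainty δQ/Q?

Q ∝ x^2, so δQ/Q = |2| · δx/x = 2 × 0.0444 = 0.0889.

0.0889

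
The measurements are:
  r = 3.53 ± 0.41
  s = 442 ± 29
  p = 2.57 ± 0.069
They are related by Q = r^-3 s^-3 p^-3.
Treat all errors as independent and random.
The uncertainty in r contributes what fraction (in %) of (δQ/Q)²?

(δQ/Q)² = (-3·δr/r)² + (-3·δs/s)² + (-3·δp/p)²
  r term: (-3×0.116)² = 0.121
  s term: (-3×0.0656)² = 0.0387
  p term: (-3×0.0268)² = 0.00649
Total = 0.167. Share from r = 0.121/0.167 = 0.729.

72.9%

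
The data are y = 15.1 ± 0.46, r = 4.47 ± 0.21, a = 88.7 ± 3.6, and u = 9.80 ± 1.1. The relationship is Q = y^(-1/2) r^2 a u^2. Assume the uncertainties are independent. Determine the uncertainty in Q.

10800

For a monomial Q ∝ y^(-1/2), r^2, a, u^2, fractional errors add in quadrature:
  (−½·δy/y)² = (-0.5×0.0305)² = 0.000232;  (2·δr/r)² = (2×0.0470)² = 0.00883;  (1·δa/a)² = (1×0.0406)² = 0.00165;  (2·δu/u)² = (2×0.112)² = 0.0504
δQ/Q = √(0.0611) = 0.247
Q = 43800, so δQ = 0.247 × 43800 = 10800.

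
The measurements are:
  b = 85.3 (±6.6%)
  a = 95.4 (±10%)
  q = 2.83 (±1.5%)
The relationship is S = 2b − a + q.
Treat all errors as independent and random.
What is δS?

For a sum/difference, combine absolute errors in quadrature:
  (2·δb)² = 127;  (δa)² = 91.0;  (δq)² = 0.00180
δS = √(218) = 14.8

14.8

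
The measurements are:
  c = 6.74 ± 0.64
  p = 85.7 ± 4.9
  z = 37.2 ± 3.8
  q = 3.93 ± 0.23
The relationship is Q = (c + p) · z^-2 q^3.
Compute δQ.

Let u = c + p = 92.4. δu = √(δc² + δp²) = √(0.410 + 24.0) = 4.94, so δu/u = 0.0535.
Q is then a monomial in u, z, q:
δQ/Q = √((δu/u)² + (-2·δz/z)² + (3·δq/q)²) = √(0.00286 + 0.0417 + 0.0308) = 0.275
Q = 4.05, so δQ = 0.275 × 4.05 = 1.11.

1.11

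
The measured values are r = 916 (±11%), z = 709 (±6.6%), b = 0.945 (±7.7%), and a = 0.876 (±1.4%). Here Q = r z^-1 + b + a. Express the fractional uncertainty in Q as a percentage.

Let p = r·z^-1 = 1.29. δp/p = √((1·δr/r)² + (-1·δz/z)²) = √(0.0121 + 0.00436) = 0.128, so δp = 0.166.
Q = p + b + a: δQ = √(δp² + δb² + δa²) = √(0.0275 + 0.00529 + 0.000150) = 0.181
Q = 3.11, so δQ/Q = 0.181/3.11 = 0.0583.

5.83%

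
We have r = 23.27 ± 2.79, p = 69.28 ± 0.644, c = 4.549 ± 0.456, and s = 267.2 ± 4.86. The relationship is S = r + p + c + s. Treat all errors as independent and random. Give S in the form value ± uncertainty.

S is a linear combination, so absolute uncertainties add in quadrature:
  (δr)² = 7.78;  (δp)² = 0.415;  (δc)² = 0.208;  (δs)² = 23.6
δS = √(32.0) = 5.66
S = 364.3.

364.3 ± 5.66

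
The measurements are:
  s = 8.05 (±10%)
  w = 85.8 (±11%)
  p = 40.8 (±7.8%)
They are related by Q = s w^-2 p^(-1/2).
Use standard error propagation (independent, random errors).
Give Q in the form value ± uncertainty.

Each factor contributes (exponent × relative error)² to (δQ/Q)²:
  (1·δs/s)² = (1×0.100)² = 0.0100;  (-2·δw/w)² = (-2×0.110)² = 0.0484;  (−½·δp/p)² = (-0.5×0.0780)² = 0.00152
δQ/Q = √(0.0599) = 0.245
Q = 0.000171, so δQ = 0.245 × 0.000171 = 4.19e-05.

(1.71 ± 0.419) × 10^-4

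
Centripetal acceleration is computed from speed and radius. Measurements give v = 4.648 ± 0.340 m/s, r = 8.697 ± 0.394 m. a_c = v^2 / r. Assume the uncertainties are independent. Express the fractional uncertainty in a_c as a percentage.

15.3%

Products/powers → add relative errors in quadrature, weighted by exponent:
  (2·δv/v)² = (2×0.0731)² = 0.0214;  (-1·δr/r)² = (-1×0.0453)² = 0.00205
δa_c/a_c = √(0.0235) = 0.153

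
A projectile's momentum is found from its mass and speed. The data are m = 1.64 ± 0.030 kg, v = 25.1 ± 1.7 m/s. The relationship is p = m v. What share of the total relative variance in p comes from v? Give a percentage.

(δp/p)² = (1·δm/m)² + (1·δv/v)²
  m term: (1×0.0183)² = 0.000335
  v term: (1×0.0677)² = 0.00459
Total = 0.00492. Share from v = 0.00459/0.00492 = 0.932.

93.2%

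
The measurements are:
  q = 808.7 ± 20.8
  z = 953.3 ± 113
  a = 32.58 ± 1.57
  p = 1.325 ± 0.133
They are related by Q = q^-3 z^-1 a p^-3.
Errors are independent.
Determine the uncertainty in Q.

9.34e-12

Products/powers → add relative errors in quadrature, weighted by exponent:
  (-3·δq/q)² = (-3×0.0257)² = 0.00595;  (-1·δz/z)² = (-1×0.119)² = 0.0141;  (1·δa/a)² = (1×0.0482)² = 0.00232;  (-3·δp/p)² = (-3×0.100)² = 0.0907
δQ/Q = √(0.113) = 0.336
Q = 2.778e-11, so δQ = 0.336 × 2.778e-11 = 9.34e-12.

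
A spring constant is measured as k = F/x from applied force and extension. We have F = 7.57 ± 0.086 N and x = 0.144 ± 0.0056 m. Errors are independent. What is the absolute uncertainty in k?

Since k is a product/quotient, work with relative uncertainties:
  (1·δF/F)² = (1×0.0114)² = 0.000129;  (-1·δx/x)² = (-1×0.0389)² = 0.00151
δk/k = √(0.00164) = 0.0405
k = 52.6 N/m, so δk = 0.0405 × 52.6 = 2.13 N/m.

2.13 N/m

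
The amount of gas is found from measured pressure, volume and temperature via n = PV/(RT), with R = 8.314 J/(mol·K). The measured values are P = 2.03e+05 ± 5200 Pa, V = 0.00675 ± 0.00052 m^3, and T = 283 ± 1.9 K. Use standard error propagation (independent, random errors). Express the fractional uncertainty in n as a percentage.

For a monomial n ∝ P, V, T^-1, fractional errors add in quadrature:
  (1·δP/P)² = (1×0.0256)² = 0.000656;  (1·δV/V)² = (1×0.0770)² = 0.00593;  (-1·δT/T)² = (-1×0.00671)² = 4.51e-05
δn/n = √(0.00664) = 0.0815

8.15%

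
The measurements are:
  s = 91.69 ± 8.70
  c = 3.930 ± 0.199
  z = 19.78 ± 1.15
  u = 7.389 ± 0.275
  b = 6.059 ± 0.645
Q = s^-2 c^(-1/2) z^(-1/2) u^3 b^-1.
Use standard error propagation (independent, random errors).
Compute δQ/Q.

0.248

For a monomial Q ∝ s^-2, c^(-1/2), z^(-1/2), u^3, b^-1, fractional errors add in quadrature:
  (-2·δs/s)² = (-2×0.0949)² = 0.0360;  (−½·δc/c)² = (-0.5×0.0506)² = 0.000641;  (−½·δz/z)² = (-0.5×0.0581)² = 0.000845;  (3·δu/u)² = (3×0.0372)² = 0.0125;  (-1·δb/b)² = (-1×0.106)² = 0.0113
δQ/Q = √(0.0613) = 0.248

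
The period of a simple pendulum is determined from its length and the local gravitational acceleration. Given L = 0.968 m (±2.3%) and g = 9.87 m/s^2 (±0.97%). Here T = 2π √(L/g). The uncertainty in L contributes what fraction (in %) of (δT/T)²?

(δT/T)² = (½·δL/L)² + (−½·δg/g)²
  L term: (0.5×0.0230)² = 0.000132
  g term: (-0.5×0.00970)² = 2.35e-05
Total = 0.000156. Share from L = 0.000132/0.000156 = 0.849.

84.9%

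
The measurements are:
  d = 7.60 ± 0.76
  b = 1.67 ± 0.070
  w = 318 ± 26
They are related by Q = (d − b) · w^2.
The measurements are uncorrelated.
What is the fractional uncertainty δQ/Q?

0.208

Let u = d − b = 5.93. δu = √(δd² + δb²) = √(0.578 + 0.00490) = 0.763, so δu/u = 0.129.
Q is then a monomial in u, w:
δQ/Q = √((δu/u)² + (2·δw/w)²) = √(0.0166 + 0.0267) = 0.208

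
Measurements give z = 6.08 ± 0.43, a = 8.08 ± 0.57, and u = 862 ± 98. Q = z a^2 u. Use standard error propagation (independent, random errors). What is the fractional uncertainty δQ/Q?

Products/powers → add relative errors in quadrature, weighted by exponent:
  (1·δz/z)² = (1×0.0707)² = 0.00500;  (2·δa/a)² = (2×0.0705)² = 0.0199;  (1·δu/u)² = (1×0.114)² = 0.0129
δQ/Q = √(0.0378) = 0.195

0.195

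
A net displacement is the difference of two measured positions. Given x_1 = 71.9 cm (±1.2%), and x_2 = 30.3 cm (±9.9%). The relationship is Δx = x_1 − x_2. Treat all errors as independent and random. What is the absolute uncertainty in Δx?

3.12 cm

Δx is a linear combination, so absolute uncertainties add in quadrature:
  (δx_1)² = 0.744;  (δx_2)² = 9.00
δΔx = √(9.74) = 3.12 cm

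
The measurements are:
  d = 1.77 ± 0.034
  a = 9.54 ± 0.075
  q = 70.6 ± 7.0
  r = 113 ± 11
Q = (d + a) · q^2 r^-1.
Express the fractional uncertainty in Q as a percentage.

Let u = d + a = 11.3. δu = √(δd² + δa²) = √(0.00116 + 0.00562) = 0.0823, so δu/u = 0.00728.
Q is then a monomial in u, q, r:
δQ/Q = √((δu/u)² + (2·δq/q)² + (-1·δr/r)²) = √(5.3e-05 + 0.0393 + 0.00948) = 0.221

22.1%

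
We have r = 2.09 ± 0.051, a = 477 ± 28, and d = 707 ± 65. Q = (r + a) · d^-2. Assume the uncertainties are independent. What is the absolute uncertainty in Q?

0.000185

Let u = r + a = 479. δu = √(δr² + δa²) = √(0.00260 + 784) = 28.0, so δu/u = 0.0584.
Q is then a monomial in u, d:
δQ/Q = √((δu/u)² + (-2·δd/d)²) = √(0.00342 + 0.0338) = 0.193
Q = 0.000958, so δQ = 0.193 × 0.000958 = 0.000185.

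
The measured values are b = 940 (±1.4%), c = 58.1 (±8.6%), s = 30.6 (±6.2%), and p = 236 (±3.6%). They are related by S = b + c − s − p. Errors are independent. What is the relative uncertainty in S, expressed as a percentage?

For a sum/difference, combine absolute errors in quadrature:
  (δb)² = 173;  (δc)² = 25.0;  (δs)² = 3.60;  (δp)² = 72.2
δS = √(274) = 16.6
S = 732, so δS/S = 16.6/732 = 0.0226.

2.26%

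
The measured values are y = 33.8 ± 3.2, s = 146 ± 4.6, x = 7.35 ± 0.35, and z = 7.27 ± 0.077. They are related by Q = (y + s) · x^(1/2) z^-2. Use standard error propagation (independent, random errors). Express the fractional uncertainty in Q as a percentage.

4.46%

Let u = y + s = 180. δu = √(δy² + δs²) = √(10.2 + 21.2) = 5.60, so δu/u = 0.0312.
Q is then a monomial in u, x, z:
δQ/Q = √((δu/u)² + (½·δx/x)² + (-2·δz/z)²) = √(0.000971 + 0.000567 + 0.000449) = 0.0446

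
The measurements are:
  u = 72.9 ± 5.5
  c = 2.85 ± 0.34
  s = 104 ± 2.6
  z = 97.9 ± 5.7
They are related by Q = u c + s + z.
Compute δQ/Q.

0.0732

Let p = u·c = 208. δp/p = √((1·δu/u)² + (1·δc/c)²) = √(0.00569 + 0.0142) = 0.141, so δp = 29.3.
Q = p + s + z: δQ = √(δp² + δs² + δz²) = √(860 + 6.76 + 32.5) = 30.0
Q = 410, so δQ/Q = 30.0/410 = 0.0732.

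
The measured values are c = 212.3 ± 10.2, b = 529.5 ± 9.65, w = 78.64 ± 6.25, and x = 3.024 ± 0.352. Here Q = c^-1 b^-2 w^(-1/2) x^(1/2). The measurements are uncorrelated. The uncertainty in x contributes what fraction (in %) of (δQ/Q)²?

39.4%

(δQ/Q)² = (-1·δc/c)² + (-2·δb/b)² + (−½·δw/w)² + (½·δx/x)²
  c term: (-1×0.0480)² = 0.00231
  b term: (-2×0.0182)² = 0.00133
  w term: (-0.5×0.0795)² = 0.00158
  x term: (0.5×0.116)² = 0.00339
Total = 0.00860. Share from x = 0.00339/0.00860 = 0.394.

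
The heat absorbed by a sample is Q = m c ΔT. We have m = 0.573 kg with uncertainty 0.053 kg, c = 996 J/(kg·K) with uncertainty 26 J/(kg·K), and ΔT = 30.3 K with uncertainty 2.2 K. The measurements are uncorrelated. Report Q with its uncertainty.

Products/powers → add relative errors in quadrature, weighted by exponent:
  (1·δm/m)² = (1×0.0925)² = 0.00856;  (1·δc/c)² = (1×0.0261)² = 0.000681;  (1·δΔT/ΔT)² = (1×0.0726)² = 0.00527
δQ/Q = √(0.0145) = 0.120
Q = 17300 J, so δQ = 0.120 × 17300 = 2080 J.

17300 ± 2080 J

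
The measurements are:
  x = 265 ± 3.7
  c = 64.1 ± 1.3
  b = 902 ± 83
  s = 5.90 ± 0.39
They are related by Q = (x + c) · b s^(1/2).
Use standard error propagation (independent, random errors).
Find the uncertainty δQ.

Let u = x + c = 329. δu = √(δx² + δc²) = √(13.7 + 1.69) = 3.92, so δu/u = 0.0119.
Q is then a monomial in u, b, s:
δQ/Q = √((δu/u)² + (1·δb/b)² + (½·δs/s)²) = √(0.000142 + 0.00847 + 0.00109) = 0.0985
Q = 7.21e+05, so δQ = 0.0985 × 7.21e+05 = 71000.

71000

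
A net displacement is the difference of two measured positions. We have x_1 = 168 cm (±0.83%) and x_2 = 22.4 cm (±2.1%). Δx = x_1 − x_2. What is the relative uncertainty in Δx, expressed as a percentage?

1.01%

Δx is a linear combination, so absolute uncertainties add in quadrature:
  (δx_1)² = 1.94;  (δx_2)² = 0.221
δΔx = √(2.17) = 1.47 cm
Δx = 146 cm, so δΔx/Δx = 1.47/146 = 0.0101.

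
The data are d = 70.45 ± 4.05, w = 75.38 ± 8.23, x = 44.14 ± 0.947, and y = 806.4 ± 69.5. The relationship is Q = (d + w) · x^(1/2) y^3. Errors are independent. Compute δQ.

Let u = d + w = 145.8. δu = √(δd² + δw²) = √(16.4 + 67.7) = 9.17, so δu/u = 0.0629.
Q is then a monomial in u, x, y:
δQ/Q = √((δu/u)² + (½·δx/x)² + (3·δy/y)²) = √(0.00396 + 0.000115 + 0.0669) = 0.266
Q = 5.081e+11, so δQ = 0.266 × 5.081e+11 = 1.35e+11.

1.35e+11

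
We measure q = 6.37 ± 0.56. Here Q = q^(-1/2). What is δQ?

0.0174

Q is a product of powers, so relative uncertainties combine in quadrature:
  (−½·δq/q)² = (-0.5×0.0879)² = 0.00193
δQ/Q = √(0.00193) = 0.0440
Q = 0.396, so δQ = 0.0440 × 0.396 = 0.0174.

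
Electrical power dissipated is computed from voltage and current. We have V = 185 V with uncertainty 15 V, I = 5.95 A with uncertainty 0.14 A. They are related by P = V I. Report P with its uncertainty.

Products/powers → add relative errors in quadrature, weighted by exponent:
  (1·δV/V)² = (1×0.0811)² = 0.00657;  (1·δI/I)² = (1×0.0235)² = 0.000554
δP/P = √(0.00713) = 0.0844
P = 1100 W, so δP = 0.0844 × 1100 = 92.9 W.

1100 ± 92.9 W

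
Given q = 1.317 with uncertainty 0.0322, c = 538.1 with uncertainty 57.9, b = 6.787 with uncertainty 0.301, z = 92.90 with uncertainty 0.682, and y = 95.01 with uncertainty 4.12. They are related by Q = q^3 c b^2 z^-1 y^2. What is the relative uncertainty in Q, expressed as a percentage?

18.0%

For a monomial Q ∝ q^3, c, b^2, z^-1, y^2, fractional errors add in quadrature:
  (3·δq/q)² = (3×0.0244)² = 0.00538;  (1·δc/c)² = (1×0.108)² = 0.0116;  (2·δb/b)² = (2×0.0443)² = 0.00787;  (-1·δz/z)² = (-1×0.00734)² = 5.39e-05;  (2·δy/y)² = (2×0.0434)² = 0.00752
δQ/Q = √(0.0324) = 0.180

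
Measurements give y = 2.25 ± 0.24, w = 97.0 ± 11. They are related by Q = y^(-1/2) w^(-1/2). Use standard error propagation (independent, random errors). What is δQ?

For a monomial Q ∝ y^(-1/2), w^(-1/2), fractional errors add in quadrature:
  (−½·δy/y)² = (-0.5×0.107)² = 0.00284;  (−½·δw/w)² = (-0.5×0.113)² = 0.00322
δQ/Q = √(0.00606) = 0.0778
Q = 0.0677, so δQ = 0.0778 × 0.0677 = 0.00527.

0.00527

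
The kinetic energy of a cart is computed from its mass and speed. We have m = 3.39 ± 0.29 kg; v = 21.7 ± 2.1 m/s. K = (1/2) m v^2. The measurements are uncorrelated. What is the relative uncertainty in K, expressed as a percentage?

Since K is a product/quotient, work with relative uncertainties:
  (1·δm/m)² = (1×0.0855)² = 0.00732;  (2·δv/v)² = (2×0.0968)² = 0.0375
δK/K = √(0.0448) = 0.212

21.2%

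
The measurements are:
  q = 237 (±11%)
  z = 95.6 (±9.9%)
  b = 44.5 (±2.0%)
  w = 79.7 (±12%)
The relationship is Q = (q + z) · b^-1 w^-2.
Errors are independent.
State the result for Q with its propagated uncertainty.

0.00118 ± 0.000300

Let u = q + z = 333. δu = √(δq² + δz²) = √(680 + 89.6) = 27.7, so δu/u = 0.0834.
Q is then a monomial in u, b, w:
δQ/Q = √((δu/u)² + (-1·δb/b)² + (-2·δw/w)²) = √(0.00695 + 0.000400 + 0.0576) = 0.255
Q = 0.00118, so δQ = 0.255 × 0.00118 = 0.000300.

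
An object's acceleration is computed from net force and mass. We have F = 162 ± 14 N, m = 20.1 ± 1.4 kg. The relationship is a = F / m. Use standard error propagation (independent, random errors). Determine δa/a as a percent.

11.1%

For a monomial a ∝ F, m^-1, fractional errors add in quadrature:
  (1·δF/F)² = (1×0.0864)² = 0.00747;  (-1·δm/m)² = (-1×0.0697)² = 0.00485
δa/a = √(0.0123) = 0.111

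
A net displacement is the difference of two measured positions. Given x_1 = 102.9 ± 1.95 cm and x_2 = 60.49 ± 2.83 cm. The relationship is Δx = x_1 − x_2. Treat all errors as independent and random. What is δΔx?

3.44 cm

Δx is a linear combination, so absolute uncertainties add in quadrature:
  (δx_1)² = 3.80;  (δx_2)² = 8.01
δΔx = √(11.8) = 3.44 cm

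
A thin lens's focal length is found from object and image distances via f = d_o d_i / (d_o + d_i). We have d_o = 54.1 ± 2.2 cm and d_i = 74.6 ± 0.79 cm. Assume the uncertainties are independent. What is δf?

0.752 cm

∂f/∂d_o = (d_i/(d_o+d_i))² = 0.336;  ∂f/∂d_i = (d_o/(d_o+d_i))² = 0.177
δf = √((∂f/∂d_o · δd_o)² + (∂f/∂d_i · δd_i)²) = √(0.546 + 0.0195) = 0.752 cm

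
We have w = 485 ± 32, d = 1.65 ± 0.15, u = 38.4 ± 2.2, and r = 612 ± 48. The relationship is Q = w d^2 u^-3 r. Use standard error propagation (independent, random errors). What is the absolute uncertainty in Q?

3.86

Products/powers → add relative errors in quadrature, weighted by exponent:
  (1·δw/w)² = (1×0.0660)² = 0.00435;  (2·δd/d)² = (2×0.0909)² = 0.0331;  (-3·δu/u)² = (-3×0.0573)² = 0.0295;  (1·δr/r)² = (1×0.0784)² = 0.00615
δQ/Q = √(0.0731) = 0.270
Q = 14.3, so δQ = 0.270 × 14.3 = 3.86.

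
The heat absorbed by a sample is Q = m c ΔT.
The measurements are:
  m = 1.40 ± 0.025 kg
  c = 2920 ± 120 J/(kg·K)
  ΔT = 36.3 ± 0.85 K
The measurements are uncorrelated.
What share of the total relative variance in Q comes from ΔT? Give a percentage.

21.5%

(δQ/Q)² = (1·δm/m)² + (1·δc/c)² + (1·δΔT/ΔT)²
  m term: (1×0.0179)² = 0.000319
  c term: (1×0.0411)² = 0.00169
  ΔT term: (1×0.0234)² = 0.000548
Total = 0.00256. Share from ΔT = 0.000548/0.00256 = 0.215.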